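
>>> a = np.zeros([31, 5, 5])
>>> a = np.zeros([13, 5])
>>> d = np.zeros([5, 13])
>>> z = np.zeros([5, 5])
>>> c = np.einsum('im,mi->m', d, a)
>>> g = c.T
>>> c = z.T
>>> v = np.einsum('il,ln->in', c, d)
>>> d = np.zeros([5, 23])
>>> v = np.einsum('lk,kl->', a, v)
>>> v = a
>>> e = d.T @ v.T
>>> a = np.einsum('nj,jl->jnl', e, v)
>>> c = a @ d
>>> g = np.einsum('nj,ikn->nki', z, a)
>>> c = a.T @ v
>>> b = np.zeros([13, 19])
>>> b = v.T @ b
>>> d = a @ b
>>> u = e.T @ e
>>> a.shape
(13, 23, 5)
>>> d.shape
(13, 23, 19)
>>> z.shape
(5, 5)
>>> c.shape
(5, 23, 5)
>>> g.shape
(5, 23, 13)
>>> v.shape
(13, 5)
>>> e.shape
(23, 13)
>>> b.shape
(5, 19)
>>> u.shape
(13, 13)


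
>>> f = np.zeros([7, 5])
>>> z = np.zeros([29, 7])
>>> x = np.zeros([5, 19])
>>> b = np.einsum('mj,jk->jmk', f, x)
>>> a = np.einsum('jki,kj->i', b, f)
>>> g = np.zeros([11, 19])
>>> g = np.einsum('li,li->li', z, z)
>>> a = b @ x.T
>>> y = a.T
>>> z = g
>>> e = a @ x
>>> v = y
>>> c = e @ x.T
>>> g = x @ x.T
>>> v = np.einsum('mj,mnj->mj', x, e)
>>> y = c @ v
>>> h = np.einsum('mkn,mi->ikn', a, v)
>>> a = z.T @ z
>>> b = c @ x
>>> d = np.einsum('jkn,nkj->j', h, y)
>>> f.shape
(7, 5)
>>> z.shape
(29, 7)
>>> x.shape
(5, 19)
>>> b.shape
(5, 7, 19)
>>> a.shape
(7, 7)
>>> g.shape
(5, 5)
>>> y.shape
(5, 7, 19)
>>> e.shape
(5, 7, 19)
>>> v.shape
(5, 19)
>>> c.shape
(5, 7, 5)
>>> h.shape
(19, 7, 5)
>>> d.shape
(19,)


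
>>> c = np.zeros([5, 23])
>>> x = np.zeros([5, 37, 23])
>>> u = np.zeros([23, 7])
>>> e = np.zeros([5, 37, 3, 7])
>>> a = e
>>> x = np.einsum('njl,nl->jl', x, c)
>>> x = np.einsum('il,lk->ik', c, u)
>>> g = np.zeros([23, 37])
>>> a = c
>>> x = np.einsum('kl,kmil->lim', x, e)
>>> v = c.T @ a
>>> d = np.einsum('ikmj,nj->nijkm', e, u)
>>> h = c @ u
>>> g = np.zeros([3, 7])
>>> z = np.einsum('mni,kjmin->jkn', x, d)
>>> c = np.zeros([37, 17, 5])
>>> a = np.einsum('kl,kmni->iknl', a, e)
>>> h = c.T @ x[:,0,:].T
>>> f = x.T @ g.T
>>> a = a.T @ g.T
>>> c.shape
(37, 17, 5)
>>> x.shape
(7, 3, 37)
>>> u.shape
(23, 7)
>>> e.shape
(5, 37, 3, 7)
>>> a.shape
(23, 3, 5, 3)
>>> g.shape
(3, 7)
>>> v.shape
(23, 23)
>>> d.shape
(23, 5, 7, 37, 3)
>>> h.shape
(5, 17, 7)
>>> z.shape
(5, 23, 3)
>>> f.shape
(37, 3, 3)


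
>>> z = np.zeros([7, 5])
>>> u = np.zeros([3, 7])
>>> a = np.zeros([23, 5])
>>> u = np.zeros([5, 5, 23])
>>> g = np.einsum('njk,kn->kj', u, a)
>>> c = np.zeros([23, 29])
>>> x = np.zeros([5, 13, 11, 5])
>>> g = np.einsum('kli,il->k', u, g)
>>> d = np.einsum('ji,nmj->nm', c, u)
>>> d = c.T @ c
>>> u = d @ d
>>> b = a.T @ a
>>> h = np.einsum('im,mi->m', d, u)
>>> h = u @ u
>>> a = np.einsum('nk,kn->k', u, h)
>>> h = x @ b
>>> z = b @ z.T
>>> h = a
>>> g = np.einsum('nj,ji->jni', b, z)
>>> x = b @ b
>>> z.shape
(5, 7)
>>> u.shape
(29, 29)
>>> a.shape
(29,)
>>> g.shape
(5, 5, 7)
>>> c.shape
(23, 29)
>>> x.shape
(5, 5)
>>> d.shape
(29, 29)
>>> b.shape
(5, 5)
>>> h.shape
(29,)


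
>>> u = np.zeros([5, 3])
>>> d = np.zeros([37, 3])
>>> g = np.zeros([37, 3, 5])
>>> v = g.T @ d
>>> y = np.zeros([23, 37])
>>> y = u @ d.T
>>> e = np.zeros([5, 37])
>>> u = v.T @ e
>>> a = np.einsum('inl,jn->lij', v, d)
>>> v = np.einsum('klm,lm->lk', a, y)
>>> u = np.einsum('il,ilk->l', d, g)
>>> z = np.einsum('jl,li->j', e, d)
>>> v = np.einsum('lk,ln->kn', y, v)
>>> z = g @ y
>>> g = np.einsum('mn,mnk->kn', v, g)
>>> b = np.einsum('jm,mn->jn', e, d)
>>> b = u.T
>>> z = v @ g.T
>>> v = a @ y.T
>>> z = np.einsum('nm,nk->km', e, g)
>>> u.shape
(3,)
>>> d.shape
(37, 3)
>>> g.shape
(5, 3)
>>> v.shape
(3, 5, 5)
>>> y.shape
(5, 37)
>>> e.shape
(5, 37)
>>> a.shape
(3, 5, 37)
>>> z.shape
(3, 37)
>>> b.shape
(3,)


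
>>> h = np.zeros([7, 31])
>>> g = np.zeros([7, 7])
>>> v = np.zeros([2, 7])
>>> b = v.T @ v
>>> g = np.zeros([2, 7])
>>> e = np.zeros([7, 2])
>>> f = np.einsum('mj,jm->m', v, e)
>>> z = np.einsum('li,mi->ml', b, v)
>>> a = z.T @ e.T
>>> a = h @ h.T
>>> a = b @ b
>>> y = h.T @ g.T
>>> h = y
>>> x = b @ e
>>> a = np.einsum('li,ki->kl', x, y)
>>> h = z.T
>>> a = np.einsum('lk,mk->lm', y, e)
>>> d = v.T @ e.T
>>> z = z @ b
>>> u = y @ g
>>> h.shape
(7, 2)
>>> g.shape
(2, 7)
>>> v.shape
(2, 7)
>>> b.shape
(7, 7)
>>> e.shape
(7, 2)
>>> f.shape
(2,)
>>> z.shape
(2, 7)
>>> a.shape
(31, 7)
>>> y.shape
(31, 2)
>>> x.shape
(7, 2)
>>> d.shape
(7, 7)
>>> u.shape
(31, 7)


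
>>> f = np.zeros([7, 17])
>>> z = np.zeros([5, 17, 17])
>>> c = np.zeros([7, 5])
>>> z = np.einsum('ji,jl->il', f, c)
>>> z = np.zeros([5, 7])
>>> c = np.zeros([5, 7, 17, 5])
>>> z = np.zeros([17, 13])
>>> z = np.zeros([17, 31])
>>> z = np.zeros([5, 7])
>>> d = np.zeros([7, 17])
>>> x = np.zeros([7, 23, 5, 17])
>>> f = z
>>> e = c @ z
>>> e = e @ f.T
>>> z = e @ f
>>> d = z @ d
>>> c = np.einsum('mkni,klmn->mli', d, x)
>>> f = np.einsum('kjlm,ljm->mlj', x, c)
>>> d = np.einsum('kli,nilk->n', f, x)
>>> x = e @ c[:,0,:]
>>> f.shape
(17, 5, 23)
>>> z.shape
(5, 7, 17, 7)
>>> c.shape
(5, 23, 17)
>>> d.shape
(7,)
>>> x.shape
(5, 7, 17, 17)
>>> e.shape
(5, 7, 17, 5)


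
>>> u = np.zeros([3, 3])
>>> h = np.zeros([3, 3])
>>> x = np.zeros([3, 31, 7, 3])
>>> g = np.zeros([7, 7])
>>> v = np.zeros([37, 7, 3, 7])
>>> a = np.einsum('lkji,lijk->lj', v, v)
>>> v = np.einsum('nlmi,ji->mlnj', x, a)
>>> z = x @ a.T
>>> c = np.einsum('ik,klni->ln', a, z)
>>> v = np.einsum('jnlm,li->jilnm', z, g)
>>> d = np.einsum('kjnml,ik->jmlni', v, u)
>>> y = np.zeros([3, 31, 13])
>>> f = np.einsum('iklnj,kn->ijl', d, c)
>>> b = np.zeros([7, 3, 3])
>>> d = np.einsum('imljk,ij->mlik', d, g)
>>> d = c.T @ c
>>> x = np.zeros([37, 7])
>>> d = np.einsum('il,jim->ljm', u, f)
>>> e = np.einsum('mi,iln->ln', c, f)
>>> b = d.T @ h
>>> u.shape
(3, 3)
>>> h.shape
(3, 3)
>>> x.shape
(37, 7)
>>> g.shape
(7, 7)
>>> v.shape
(3, 7, 7, 31, 37)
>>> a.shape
(37, 3)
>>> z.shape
(3, 31, 7, 37)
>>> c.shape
(31, 7)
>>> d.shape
(3, 7, 37)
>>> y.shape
(3, 31, 13)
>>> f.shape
(7, 3, 37)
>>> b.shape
(37, 7, 3)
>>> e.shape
(3, 37)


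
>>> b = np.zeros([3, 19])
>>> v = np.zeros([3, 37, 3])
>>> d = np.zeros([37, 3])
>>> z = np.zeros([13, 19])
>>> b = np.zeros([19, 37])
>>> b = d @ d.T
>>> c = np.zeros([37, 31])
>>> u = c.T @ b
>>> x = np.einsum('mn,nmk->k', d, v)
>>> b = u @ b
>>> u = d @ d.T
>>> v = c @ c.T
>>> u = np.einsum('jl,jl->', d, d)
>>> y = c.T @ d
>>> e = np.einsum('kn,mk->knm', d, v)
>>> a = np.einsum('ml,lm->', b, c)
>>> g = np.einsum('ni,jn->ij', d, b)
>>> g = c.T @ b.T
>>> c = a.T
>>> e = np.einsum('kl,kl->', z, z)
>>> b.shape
(31, 37)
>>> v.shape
(37, 37)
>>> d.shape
(37, 3)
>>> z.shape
(13, 19)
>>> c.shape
()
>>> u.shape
()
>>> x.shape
(3,)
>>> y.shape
(31, 3)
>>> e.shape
()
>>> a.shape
()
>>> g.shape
(31, 31)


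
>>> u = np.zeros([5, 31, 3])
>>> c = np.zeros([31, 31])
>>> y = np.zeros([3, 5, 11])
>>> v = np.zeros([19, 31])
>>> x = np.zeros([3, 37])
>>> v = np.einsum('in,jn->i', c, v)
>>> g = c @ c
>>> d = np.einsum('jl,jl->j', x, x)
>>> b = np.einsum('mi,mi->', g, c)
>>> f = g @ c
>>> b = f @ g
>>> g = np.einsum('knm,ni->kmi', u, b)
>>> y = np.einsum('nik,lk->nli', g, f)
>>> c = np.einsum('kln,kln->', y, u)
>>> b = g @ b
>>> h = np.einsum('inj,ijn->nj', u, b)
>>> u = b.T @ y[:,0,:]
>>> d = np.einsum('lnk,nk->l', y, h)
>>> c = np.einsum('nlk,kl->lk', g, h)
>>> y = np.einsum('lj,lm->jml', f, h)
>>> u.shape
(31, 3, 3)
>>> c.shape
(3, 31)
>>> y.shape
(31, 3, 31)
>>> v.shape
(31,)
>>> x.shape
(3, 37)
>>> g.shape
(5, 3, 31)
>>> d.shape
(5,)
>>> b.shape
(5, 3, 31)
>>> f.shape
(31, 31)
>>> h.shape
(31, 3)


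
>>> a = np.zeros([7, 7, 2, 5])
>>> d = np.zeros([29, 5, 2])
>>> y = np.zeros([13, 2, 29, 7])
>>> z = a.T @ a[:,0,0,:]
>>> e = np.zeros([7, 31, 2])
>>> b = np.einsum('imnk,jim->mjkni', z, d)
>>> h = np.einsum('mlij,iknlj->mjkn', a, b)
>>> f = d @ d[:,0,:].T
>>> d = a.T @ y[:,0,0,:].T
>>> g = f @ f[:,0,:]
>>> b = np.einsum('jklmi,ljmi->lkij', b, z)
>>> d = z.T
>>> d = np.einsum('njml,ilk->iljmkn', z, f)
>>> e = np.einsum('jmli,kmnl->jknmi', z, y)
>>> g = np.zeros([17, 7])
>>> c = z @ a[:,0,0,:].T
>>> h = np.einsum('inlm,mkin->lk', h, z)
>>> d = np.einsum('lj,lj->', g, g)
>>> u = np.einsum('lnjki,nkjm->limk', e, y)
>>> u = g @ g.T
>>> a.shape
(7, 7, 2, 5)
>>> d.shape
()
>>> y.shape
(13, 2, 29, 7)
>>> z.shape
(5, 2, 7, 5)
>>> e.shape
(5, 13, 29, 2, 5)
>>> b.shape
(5, 29, 5, 2)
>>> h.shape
(29, 2)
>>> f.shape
(29, 5, 29)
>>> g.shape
(17, 7)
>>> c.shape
(5, 2, 7, 7)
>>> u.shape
(17, 17)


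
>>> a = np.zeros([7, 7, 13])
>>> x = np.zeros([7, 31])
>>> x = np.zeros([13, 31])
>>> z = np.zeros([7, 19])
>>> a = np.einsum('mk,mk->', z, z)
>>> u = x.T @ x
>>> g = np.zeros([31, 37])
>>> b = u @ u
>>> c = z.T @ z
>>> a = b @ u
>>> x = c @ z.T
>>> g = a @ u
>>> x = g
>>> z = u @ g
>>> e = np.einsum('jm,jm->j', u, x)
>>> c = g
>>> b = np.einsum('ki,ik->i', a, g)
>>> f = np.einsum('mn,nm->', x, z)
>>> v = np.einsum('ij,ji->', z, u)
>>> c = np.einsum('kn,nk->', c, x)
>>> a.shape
(31, 31)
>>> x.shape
(31, 31)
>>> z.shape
(31, 31)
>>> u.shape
(31, 31)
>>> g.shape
(31, 31)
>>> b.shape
(31,)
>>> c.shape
()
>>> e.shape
(31,)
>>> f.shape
()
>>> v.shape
()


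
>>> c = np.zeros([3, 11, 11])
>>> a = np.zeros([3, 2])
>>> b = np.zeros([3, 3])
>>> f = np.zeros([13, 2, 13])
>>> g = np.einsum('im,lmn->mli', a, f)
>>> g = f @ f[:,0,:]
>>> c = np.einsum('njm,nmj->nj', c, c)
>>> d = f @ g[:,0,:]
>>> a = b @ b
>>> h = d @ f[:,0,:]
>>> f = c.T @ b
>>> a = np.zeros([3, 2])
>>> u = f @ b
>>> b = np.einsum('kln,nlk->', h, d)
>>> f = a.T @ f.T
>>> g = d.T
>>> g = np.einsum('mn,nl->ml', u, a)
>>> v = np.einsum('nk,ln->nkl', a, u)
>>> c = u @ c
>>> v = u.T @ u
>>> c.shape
(11, 11)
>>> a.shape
(3, 2)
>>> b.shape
()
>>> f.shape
(2, 11)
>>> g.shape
(11, 2)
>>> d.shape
(13, 2, 13)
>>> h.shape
(13, 2, 13)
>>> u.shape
(11, 3)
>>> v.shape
(3, 3)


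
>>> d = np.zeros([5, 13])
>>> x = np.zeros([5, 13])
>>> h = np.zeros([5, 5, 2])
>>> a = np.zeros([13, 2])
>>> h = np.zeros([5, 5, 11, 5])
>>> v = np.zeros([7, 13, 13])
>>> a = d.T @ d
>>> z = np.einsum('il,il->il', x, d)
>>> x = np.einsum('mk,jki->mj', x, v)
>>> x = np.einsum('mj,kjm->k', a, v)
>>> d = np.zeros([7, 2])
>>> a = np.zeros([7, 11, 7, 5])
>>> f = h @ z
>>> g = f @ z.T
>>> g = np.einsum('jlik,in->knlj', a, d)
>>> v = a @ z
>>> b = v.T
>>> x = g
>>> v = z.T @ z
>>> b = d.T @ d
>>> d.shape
(7, 2)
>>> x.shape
(5, 2, 11, 7)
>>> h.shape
(5, 5, 11, 5)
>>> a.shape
(7, 11, 7, 5)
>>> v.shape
(13, 13)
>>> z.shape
(5, 13)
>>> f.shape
(5, 5, 11, 13)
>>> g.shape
(5, 2, 11, 7)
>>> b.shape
(2, 2)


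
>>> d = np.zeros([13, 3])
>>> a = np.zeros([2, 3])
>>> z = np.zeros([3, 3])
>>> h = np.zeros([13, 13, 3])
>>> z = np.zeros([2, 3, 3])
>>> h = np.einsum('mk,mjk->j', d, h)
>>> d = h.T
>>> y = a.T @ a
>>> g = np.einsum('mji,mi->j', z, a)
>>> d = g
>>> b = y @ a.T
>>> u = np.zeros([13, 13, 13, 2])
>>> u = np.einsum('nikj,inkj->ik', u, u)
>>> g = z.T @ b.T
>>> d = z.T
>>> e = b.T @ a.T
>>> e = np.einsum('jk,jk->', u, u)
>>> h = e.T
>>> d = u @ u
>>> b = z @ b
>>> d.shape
(13, 13)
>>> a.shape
(2, 3)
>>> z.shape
(2, 3, 3)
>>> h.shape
()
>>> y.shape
(3, 3)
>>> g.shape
(3, 3, 3)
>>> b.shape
(2, 3, 2)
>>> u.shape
(13, 13)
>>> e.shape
()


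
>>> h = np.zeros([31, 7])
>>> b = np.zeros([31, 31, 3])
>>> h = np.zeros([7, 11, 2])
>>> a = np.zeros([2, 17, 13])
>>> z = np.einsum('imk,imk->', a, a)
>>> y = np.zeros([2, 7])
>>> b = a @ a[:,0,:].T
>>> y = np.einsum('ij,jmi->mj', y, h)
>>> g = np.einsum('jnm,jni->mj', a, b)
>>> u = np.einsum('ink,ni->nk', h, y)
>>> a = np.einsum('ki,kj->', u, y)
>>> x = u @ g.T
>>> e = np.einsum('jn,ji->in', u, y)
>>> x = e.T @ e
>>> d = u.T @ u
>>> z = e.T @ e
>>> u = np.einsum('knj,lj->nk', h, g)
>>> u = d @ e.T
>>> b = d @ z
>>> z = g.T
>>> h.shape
(7, 11, 2)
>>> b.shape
(2, 2)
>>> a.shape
()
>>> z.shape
(2, 13)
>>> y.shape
(11, 7)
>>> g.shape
(13, 2)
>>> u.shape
(2, 7)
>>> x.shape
(2, 2)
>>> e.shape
(7, 2)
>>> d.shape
(2, 2)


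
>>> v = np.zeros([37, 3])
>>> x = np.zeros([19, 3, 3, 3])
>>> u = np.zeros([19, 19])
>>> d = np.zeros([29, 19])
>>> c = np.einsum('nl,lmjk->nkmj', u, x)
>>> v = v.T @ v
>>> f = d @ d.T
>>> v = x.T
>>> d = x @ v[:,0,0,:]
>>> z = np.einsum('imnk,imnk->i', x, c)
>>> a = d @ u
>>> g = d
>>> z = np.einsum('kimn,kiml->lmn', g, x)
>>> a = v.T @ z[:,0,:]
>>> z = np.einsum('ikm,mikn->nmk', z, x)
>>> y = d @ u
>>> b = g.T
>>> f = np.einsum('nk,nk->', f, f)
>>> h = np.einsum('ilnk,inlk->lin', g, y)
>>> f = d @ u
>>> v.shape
(3, 3, 3, 19)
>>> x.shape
(19, 3, 3, 3)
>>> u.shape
(19, 19)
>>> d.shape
(19, 3, 3, 19)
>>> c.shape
(19, 3, 3, 3)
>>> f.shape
(19, 3, 3, 19)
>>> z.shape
(3, 19, 3)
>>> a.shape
(19, 3, 3, 19)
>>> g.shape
(19, 3, 3, 19)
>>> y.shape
(19, 3, 3, 19)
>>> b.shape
(19, 3, 3, 19)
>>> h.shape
(3, 19, 3)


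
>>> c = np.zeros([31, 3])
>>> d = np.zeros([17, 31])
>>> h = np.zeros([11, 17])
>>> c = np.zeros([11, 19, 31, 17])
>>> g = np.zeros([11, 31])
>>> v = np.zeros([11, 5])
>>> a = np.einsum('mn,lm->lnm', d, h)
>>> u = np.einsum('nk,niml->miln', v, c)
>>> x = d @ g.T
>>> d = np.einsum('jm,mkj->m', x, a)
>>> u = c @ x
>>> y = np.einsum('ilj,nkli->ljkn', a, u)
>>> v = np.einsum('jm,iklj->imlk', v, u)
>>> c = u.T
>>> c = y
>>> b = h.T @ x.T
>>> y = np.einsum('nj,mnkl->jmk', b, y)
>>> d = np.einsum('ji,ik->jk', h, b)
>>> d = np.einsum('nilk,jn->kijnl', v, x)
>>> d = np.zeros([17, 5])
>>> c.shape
(31, 17, 19, 11)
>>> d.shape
(17, 5)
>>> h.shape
(11, 17)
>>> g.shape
(11, 31)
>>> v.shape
(11, 5, 31, 19)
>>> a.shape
(11, 31, 17)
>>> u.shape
(11, 19, 31, 11)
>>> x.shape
(17, 11)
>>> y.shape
(17, 31, 19)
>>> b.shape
(17, 17)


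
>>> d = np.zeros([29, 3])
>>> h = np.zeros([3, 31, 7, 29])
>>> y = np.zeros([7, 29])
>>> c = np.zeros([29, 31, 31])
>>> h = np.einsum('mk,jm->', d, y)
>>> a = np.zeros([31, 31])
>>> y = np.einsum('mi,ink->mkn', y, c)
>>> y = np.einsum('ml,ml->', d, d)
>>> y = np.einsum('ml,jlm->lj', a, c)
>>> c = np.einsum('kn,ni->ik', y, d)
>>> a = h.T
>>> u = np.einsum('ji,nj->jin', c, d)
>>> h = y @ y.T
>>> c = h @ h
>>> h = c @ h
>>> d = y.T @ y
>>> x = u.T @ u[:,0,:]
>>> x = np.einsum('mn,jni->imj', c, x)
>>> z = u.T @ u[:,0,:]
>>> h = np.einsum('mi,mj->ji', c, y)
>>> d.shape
(29, 29)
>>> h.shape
(29, 31)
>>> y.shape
(31, 29)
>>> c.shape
(31, 31)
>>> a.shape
()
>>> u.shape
(3, 31, 29)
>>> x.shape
(29, 31, 29)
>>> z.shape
(29, 31, 29)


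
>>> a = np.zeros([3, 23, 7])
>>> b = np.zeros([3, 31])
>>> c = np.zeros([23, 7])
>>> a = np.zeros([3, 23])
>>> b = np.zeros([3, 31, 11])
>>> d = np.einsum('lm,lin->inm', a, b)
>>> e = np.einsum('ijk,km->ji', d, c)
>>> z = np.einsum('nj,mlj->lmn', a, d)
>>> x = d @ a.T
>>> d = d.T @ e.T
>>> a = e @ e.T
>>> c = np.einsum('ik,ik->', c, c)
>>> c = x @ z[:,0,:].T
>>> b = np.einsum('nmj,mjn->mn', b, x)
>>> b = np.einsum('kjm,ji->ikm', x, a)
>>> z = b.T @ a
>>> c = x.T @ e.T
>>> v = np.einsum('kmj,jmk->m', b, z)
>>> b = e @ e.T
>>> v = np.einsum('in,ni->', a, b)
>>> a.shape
(11, 11)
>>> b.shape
(11, 11)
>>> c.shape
(3, 11, 11)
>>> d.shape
(23, 11, 11)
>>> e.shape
(11, 31)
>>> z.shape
(3, 31, 11)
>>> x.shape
(31, 11, 3)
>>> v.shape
()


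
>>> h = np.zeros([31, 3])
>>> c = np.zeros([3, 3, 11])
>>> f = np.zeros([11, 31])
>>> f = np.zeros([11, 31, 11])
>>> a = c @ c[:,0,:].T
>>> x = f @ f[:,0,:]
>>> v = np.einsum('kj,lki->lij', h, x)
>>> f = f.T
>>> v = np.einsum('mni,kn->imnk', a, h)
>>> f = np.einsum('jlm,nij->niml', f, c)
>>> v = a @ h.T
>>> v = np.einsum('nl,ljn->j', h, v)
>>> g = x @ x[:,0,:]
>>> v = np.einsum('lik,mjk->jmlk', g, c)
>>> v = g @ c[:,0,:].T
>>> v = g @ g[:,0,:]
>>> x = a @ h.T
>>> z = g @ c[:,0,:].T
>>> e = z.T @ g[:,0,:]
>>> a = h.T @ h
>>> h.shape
(31, 3)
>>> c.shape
(3, 3, 11)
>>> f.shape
(3, 3, 11, 31)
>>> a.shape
(3, 3)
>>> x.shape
(3, 3, 31)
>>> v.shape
(11, 31, 11)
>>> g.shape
(11, 31, 11)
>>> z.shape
(11, 31, 3)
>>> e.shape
(3, 31, 11)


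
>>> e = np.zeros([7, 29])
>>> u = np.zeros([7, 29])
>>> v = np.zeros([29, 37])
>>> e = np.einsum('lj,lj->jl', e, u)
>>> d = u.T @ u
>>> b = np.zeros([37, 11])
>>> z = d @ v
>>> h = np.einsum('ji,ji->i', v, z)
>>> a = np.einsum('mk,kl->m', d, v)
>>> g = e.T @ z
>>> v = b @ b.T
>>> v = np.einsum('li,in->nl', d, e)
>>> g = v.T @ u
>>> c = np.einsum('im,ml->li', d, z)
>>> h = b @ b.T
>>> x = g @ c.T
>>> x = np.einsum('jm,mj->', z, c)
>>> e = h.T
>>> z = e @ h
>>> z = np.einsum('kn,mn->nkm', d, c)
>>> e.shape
(37, 37)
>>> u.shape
(7, 29)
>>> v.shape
(7, 29)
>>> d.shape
(29, 29)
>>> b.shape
(37, 11)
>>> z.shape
(29, 29, 37)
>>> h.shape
(37, 37)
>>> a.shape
(29,)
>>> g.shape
(29, 29)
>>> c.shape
(37, 29)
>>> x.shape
()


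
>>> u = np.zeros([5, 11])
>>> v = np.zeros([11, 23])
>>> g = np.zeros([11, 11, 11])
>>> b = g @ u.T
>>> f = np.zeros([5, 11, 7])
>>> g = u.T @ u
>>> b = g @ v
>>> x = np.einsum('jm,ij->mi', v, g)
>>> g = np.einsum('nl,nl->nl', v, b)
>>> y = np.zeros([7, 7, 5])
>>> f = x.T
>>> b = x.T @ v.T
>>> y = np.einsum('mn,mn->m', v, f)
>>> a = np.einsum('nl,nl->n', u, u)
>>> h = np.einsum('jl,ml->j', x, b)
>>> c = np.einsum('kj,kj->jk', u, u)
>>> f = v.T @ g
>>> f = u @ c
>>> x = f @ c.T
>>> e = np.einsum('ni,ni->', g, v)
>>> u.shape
(5, 11)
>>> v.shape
(11, 23)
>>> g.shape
(11, 23)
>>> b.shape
(11, 11)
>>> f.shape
(5, 5)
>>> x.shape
(5, 11)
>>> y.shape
(11,)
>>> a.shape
(5,)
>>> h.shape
(23,)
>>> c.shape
(11, 5)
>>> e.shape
()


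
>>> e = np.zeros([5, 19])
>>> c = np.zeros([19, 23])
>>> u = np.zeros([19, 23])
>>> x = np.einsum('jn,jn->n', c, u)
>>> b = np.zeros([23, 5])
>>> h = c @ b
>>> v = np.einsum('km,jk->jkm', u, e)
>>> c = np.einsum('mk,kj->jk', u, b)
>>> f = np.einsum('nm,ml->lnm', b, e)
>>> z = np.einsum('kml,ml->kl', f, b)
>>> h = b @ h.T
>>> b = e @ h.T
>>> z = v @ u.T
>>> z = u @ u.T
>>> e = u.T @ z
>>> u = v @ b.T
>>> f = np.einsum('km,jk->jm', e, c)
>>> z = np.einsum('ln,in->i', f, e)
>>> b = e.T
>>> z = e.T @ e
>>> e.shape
(23, 19)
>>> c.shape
(5, 23)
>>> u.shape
(5, 19, 5)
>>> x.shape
(23,)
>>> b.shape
(19, 23)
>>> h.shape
(23, 19)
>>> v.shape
(5, 19, 23)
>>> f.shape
(5, 19)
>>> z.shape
(19, 19)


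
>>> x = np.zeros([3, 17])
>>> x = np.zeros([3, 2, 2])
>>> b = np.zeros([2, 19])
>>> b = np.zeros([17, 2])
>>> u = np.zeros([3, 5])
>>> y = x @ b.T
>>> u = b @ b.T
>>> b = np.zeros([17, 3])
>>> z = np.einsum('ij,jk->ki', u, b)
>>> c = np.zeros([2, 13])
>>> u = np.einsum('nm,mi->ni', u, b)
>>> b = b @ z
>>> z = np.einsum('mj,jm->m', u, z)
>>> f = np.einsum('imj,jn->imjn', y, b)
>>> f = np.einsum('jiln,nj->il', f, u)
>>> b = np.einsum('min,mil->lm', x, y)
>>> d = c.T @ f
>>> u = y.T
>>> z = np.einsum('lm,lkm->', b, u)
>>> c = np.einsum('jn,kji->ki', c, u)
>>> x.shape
(3, 2, 2)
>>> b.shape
(17, 3)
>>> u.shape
(17, 2, 3)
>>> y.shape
(3, 2, 17)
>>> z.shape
()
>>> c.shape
(17, 3)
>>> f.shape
(2, 17)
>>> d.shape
(13, 17)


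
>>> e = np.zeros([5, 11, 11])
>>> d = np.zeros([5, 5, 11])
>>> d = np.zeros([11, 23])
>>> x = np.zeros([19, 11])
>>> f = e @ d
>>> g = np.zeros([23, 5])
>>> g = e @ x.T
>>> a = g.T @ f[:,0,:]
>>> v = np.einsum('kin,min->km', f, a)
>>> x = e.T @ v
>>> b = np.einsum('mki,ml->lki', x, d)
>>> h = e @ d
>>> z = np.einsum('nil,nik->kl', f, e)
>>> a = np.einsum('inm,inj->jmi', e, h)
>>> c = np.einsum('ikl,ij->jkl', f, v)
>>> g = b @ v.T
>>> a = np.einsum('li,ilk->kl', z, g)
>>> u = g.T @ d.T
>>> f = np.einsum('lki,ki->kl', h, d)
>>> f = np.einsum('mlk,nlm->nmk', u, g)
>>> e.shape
(5, 11, 11)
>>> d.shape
(11, 23)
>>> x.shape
(11, 11, 19)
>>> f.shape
(23, 5, 11)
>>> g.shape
(23, 11, 5)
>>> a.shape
(5, 11)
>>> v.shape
(5, 19)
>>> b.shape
(23, 11, 19)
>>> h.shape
(5, 11, 23)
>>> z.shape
(11, 23)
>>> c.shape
(19, 11, 23)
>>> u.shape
(5, 11, 11)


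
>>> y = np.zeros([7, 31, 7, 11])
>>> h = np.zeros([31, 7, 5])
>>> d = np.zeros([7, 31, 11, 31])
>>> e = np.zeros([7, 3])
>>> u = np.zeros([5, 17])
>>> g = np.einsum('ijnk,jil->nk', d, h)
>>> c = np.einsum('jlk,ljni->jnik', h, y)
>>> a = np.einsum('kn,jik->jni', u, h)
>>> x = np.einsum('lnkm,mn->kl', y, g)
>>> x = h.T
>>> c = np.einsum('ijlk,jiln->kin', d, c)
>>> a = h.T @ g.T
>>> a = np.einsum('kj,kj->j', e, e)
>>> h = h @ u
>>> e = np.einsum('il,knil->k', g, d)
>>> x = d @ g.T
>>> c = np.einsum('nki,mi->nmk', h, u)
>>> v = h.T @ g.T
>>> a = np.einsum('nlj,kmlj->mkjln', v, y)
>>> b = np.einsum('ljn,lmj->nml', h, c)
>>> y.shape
(7, 31, 7, 11)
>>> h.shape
(31, 7, 17)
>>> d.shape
(7, 31, 11, 31)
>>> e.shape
(7,)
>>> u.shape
(5, 17)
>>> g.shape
(11, 31)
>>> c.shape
(31, 5, 7)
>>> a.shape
(31, 7, 11, 7, 17)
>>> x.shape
(7, 31, 11, 11)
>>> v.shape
(17, 7, 11)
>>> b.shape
(17, 5, 31)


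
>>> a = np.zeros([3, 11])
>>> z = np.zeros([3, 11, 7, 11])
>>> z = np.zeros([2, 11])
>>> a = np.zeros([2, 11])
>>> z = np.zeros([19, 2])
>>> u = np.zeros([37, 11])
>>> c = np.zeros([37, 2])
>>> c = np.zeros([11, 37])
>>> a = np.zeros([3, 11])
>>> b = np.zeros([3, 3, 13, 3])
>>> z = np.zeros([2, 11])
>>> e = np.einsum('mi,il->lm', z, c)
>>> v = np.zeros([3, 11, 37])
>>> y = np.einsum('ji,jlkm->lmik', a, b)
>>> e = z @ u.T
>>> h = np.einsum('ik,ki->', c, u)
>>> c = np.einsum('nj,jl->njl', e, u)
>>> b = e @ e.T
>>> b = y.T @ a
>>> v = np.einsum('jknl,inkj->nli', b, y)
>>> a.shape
(3, 11)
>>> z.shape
(2, 11)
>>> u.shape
(37, 11)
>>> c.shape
(2, 37, 11)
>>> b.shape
(13, 11, 3, 11)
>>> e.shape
(2, 37)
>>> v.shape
(3, 11, 3)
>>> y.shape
(3, 3, 11, 13)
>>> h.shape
()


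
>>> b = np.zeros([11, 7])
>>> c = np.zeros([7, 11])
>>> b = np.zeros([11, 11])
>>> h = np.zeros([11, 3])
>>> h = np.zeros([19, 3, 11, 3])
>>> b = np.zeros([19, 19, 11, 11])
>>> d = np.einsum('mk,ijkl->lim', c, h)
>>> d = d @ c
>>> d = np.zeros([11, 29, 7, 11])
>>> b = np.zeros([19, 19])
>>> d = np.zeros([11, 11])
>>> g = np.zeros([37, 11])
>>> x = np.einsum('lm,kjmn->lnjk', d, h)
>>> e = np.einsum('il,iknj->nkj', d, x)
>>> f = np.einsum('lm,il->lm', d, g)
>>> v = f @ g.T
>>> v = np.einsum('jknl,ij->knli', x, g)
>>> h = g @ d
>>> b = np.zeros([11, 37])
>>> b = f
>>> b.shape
(11, 11)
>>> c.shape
(7, 11)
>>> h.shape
(37, 11)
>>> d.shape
(11, 11)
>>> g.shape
(37, 11)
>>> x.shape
(11, 3, 3, 19)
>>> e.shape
(3, 3, 19)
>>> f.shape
(11, 11)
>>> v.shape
(3, 3, 19, 37)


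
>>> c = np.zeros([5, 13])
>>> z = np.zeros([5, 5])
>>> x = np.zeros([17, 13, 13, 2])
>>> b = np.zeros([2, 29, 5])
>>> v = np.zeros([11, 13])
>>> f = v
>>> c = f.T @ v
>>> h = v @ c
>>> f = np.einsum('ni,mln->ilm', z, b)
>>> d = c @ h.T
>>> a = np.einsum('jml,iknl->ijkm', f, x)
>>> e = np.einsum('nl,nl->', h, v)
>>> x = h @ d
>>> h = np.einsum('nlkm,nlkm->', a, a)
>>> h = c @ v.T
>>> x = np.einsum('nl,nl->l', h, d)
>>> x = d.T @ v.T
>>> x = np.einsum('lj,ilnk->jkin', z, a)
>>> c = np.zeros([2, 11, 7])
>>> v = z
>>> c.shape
(2, 11, 7)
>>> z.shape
(5, 5)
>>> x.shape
(5, 29, 17, 13)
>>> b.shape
(2, 29, 5)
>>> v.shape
(5, 5)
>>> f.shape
(5, 29, 2)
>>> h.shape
(13, 11)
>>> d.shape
(13, 11)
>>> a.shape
(17, 5, 13, 29)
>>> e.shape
()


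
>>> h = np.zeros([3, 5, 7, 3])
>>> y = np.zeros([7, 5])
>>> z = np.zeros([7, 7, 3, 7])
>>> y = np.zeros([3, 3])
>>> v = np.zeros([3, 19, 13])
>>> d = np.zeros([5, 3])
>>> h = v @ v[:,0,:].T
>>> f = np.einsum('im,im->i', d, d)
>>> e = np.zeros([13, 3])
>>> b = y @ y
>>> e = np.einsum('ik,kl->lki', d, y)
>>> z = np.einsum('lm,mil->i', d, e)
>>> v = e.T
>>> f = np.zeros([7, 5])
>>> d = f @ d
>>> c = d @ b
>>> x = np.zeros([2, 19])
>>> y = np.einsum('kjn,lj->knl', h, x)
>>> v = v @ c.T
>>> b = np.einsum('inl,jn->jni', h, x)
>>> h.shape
(3, 19, 3)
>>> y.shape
(3, 3, 2)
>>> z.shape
(3,)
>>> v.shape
(5, 3, 7)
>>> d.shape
(7, 3)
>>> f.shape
(7, 5)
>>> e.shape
(3, 3, 5)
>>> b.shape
(2, 19, 3)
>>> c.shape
(7, 3)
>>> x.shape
(2, 19)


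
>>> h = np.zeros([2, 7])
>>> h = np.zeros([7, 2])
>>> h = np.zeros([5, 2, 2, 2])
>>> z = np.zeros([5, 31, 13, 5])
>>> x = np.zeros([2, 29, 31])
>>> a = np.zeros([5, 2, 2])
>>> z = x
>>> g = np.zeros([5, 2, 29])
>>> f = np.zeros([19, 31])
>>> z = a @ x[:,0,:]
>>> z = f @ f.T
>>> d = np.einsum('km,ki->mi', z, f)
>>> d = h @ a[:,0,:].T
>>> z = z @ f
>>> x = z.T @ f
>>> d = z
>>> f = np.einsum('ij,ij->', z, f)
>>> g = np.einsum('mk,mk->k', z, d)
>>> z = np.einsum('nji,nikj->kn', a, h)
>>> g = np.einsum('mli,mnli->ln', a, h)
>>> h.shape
(5, 2, 2, 2)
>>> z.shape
(2, 5)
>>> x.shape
(31, 31)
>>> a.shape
(5, 2, 2)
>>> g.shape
(2, 2)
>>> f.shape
()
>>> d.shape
(19, 31)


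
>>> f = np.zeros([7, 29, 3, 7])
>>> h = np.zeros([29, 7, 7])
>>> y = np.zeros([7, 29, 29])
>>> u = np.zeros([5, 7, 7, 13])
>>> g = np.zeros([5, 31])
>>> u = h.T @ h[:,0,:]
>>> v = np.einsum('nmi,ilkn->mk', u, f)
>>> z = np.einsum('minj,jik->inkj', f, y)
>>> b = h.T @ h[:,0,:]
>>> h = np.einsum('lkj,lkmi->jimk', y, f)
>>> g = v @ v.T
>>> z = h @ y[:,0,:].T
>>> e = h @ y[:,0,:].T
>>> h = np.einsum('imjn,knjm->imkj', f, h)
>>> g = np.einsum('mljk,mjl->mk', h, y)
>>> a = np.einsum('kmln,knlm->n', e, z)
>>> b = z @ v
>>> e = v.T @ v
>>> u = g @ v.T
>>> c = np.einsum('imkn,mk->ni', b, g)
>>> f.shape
(7, 29, 3, 7)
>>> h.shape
(7, 29, 29, 3)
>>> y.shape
(7, 29, 29)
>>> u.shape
(7, 7)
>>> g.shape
(7, 3)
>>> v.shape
(7, 3)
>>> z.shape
(29, 7, 3, 7)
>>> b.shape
(29, 7, 3, 3)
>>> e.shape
(3, 3)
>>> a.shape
(7,)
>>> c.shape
(3, 29)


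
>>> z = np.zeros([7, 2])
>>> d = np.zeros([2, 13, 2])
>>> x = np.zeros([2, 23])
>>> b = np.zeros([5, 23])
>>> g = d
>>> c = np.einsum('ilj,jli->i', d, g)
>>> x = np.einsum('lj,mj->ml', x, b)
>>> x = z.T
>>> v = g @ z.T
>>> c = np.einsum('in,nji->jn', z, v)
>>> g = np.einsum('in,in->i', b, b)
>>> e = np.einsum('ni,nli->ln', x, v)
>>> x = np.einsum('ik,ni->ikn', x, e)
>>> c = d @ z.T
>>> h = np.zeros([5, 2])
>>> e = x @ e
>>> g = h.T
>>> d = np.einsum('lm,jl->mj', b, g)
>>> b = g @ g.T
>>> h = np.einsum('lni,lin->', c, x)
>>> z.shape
(7, 2)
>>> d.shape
(23, 2)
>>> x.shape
(2, 7, 13)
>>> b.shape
(2, 2)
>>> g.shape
(2, 5)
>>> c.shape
(2, 13, 7)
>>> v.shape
(2, 13, 7)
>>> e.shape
(2, 7, 2)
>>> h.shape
()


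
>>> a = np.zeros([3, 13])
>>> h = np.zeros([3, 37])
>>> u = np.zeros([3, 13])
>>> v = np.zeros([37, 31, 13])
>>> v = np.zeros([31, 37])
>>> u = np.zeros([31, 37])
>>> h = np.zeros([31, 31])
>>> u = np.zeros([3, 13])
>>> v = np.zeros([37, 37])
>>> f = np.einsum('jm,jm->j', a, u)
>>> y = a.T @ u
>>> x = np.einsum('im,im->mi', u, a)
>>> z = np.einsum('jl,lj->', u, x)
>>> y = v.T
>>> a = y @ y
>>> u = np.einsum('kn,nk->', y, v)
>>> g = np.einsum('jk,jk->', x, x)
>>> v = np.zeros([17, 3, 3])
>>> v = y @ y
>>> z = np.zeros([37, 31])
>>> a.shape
(37, 37)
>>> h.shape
(31, 31)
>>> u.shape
()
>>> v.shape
(37, 37)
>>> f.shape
(3,)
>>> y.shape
(37, 37)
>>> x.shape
(13, 3)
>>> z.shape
(37, 31)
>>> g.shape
()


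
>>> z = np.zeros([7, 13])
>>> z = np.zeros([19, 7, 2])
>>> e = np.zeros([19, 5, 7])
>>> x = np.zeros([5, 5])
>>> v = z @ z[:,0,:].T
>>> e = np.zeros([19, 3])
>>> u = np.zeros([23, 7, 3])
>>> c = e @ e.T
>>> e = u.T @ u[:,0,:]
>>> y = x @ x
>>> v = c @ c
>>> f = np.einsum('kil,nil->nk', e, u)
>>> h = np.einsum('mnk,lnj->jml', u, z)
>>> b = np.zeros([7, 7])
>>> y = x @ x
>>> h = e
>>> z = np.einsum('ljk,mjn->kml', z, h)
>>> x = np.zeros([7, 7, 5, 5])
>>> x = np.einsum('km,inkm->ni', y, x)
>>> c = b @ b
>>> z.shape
(2, 3, 19)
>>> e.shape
(3, 7, 3)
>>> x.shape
(7, 7)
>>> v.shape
(19, 19)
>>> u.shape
(23, 7, 3)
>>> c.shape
(7, 7)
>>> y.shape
(5, 5)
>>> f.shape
(23, 3)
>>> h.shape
(3, 7, 3)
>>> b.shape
(7, 7)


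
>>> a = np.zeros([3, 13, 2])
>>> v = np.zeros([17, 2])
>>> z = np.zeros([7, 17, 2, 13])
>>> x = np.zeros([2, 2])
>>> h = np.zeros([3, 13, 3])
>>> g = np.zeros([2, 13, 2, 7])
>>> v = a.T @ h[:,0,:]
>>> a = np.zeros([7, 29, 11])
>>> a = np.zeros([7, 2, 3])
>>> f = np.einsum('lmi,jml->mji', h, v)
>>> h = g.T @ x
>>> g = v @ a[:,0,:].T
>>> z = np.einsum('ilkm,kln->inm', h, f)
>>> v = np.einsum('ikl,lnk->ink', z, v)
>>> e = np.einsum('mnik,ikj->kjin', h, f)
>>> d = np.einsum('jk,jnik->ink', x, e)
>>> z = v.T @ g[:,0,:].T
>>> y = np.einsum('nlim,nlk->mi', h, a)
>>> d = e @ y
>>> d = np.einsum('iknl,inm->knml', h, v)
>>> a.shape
(7, 2, 3)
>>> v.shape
(7, 13, 3)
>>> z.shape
(3, 13, 2)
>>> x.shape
(2, 2)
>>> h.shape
(7, 2, 13, 2)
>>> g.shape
(2, 13, 7)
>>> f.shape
(13, 2, 3)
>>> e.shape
(2, 3, 13, 2)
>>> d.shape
(2, 13, 3, 2)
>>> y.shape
(2, 13)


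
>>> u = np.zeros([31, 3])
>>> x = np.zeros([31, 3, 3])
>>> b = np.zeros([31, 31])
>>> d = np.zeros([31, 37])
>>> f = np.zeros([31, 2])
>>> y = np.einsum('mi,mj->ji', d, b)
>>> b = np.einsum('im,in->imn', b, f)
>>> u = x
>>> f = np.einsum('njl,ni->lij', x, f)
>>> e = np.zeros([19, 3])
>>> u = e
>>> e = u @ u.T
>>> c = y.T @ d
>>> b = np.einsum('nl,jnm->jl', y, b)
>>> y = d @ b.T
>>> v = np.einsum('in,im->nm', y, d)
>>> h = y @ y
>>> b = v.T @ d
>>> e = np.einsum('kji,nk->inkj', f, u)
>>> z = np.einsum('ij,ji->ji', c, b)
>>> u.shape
(19, 3)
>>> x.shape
(31, 3, 3)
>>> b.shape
(37, 37)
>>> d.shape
(31, 37)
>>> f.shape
(3, 2, 3)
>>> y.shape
(31, 31)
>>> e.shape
(3, 19, 3, 2)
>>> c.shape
(37, 37)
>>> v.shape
(31, 37)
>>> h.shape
(31, 31)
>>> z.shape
(37, 37)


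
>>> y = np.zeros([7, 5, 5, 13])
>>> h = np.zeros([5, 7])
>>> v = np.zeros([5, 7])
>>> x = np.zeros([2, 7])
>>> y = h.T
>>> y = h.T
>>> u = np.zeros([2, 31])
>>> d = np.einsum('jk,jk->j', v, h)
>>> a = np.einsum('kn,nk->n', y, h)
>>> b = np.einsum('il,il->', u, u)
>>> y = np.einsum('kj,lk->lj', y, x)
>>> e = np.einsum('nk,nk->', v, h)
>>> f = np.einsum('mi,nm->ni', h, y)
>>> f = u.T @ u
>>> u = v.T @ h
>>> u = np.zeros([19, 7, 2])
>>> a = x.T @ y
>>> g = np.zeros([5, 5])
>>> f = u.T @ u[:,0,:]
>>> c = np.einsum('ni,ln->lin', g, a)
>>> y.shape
(2, 5)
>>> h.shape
(5, 7)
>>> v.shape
(5, 7)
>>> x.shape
(2, 7)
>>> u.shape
(19, 7, 2)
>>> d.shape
(5,)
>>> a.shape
(7, 5)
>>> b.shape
()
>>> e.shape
()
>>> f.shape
(2, 7, 2)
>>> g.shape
(5, 5)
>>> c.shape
(7, 5, 5)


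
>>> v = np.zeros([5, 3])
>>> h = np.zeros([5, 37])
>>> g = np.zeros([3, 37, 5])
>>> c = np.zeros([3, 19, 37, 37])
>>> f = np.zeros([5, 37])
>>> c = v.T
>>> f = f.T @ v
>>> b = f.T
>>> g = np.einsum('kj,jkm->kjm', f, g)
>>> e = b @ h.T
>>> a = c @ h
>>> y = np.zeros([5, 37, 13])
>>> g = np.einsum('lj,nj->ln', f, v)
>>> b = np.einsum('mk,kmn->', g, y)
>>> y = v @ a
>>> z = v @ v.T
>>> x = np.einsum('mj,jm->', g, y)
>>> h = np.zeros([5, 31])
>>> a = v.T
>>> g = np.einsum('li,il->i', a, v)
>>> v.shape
(5, 3)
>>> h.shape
(5, 31)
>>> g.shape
(5,)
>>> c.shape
(3, 5)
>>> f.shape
(37, 3)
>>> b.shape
()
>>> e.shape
(3, 5)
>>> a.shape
(3, 5)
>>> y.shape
(5, 37)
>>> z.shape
(5, 5)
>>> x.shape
()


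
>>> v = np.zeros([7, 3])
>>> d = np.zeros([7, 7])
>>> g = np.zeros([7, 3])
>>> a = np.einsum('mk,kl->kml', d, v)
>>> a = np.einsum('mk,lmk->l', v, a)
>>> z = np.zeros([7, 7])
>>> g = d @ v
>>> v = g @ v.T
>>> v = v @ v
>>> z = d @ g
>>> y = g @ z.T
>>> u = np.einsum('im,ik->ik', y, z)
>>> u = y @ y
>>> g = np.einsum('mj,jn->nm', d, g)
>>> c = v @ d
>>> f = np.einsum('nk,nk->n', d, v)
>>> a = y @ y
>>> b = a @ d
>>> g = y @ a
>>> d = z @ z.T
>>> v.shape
(7, 7)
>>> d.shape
(7, 7)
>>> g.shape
(7, 7)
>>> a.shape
(7, 7)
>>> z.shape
(7, 3)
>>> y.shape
(7, 7)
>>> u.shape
(7, 7)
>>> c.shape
(7, 7)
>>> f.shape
(7,)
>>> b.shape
(7, 7)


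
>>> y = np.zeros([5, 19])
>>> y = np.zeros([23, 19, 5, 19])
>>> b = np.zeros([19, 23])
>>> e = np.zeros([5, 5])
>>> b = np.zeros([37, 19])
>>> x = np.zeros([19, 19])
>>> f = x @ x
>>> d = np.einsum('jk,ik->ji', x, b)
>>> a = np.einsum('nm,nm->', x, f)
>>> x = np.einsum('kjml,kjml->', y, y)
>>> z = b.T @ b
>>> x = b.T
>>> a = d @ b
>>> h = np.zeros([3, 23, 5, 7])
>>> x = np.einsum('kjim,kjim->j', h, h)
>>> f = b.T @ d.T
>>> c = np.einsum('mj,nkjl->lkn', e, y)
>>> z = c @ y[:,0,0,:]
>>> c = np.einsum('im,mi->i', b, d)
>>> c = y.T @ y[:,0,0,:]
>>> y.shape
(23, 19, 5, 19)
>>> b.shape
(37, 19)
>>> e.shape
(5, 5)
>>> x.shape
(23,)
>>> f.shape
(19, 19)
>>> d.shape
(19, 37)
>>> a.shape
(19, 19)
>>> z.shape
(19, 19, 19)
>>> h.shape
(3, 23, 5, 7)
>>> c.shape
(19, 5, 19, 19)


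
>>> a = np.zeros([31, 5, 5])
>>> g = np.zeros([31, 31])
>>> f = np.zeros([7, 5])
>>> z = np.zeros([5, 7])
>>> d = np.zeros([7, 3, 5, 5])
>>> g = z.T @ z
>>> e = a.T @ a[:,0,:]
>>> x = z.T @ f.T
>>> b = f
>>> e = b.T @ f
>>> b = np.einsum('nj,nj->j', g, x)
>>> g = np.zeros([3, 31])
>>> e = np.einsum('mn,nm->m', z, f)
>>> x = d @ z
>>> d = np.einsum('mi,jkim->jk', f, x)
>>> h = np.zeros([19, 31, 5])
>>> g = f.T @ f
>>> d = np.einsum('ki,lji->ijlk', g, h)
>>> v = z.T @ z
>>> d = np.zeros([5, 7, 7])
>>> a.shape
(31, 5, 5)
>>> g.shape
(5, 5)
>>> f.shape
(7, 5)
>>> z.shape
(5, 7)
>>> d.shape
(5, 7, 7)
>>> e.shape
(5,)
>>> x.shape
(7, 3, 5, 7)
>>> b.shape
(7,)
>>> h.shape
(19, 31, 5)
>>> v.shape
(7, 7)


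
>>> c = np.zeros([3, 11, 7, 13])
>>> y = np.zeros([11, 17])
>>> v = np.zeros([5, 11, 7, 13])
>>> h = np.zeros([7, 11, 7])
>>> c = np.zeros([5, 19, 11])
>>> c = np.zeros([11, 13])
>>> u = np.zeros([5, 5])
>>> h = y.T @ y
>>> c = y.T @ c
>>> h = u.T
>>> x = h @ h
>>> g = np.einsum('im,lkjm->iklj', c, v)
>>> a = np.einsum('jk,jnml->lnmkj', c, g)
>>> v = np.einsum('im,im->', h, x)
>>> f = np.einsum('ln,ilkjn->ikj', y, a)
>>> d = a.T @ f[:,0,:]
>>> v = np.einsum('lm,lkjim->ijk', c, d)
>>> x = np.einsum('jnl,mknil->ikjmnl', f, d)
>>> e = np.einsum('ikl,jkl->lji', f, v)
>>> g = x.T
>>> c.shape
(17, 13)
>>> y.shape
(11, 17)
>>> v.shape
(11, 5, 13)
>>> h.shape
(5, 5)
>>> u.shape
(5, 5)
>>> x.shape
(11, 13, 7, 17, 5, 13)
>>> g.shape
(13, 5, 17, 7, 13, 11)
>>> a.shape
(7, 11, 5, 13, 17)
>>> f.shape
(7, 5, 13)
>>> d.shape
(17, 13, 5, 11, 13)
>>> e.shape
(13, 11, 7)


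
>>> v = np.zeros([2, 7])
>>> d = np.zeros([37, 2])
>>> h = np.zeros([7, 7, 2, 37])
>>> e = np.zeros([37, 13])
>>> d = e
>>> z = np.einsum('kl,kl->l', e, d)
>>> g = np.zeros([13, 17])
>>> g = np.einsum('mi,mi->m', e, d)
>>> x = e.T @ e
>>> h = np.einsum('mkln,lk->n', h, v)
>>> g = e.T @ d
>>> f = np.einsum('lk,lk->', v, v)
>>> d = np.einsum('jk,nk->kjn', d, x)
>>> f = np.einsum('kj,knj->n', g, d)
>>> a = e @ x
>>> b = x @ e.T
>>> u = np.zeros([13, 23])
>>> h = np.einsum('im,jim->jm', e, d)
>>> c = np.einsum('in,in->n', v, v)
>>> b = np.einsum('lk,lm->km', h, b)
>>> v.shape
(2, 7)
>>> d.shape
(13, 37, 13)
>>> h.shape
(13, 13)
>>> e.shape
(37, 13)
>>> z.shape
(13,)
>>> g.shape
(13, 13)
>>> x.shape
(13, 13)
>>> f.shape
(37,)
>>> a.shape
(37, 13)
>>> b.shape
(13, 37)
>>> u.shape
(13, 23)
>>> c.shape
(7,)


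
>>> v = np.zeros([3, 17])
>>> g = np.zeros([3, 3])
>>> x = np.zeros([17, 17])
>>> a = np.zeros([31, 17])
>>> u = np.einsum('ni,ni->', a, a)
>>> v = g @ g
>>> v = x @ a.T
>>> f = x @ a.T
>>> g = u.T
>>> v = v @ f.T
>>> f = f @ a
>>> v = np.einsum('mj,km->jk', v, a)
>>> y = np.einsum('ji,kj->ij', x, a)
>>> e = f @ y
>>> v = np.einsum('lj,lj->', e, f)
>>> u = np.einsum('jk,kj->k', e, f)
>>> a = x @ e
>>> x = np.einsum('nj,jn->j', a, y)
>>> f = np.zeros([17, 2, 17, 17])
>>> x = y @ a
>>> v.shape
()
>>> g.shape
()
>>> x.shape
(17, 17)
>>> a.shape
(17, 17)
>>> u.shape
(17,)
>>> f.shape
(17, 2, 17, 17)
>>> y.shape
(17, 17)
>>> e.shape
(17, 17)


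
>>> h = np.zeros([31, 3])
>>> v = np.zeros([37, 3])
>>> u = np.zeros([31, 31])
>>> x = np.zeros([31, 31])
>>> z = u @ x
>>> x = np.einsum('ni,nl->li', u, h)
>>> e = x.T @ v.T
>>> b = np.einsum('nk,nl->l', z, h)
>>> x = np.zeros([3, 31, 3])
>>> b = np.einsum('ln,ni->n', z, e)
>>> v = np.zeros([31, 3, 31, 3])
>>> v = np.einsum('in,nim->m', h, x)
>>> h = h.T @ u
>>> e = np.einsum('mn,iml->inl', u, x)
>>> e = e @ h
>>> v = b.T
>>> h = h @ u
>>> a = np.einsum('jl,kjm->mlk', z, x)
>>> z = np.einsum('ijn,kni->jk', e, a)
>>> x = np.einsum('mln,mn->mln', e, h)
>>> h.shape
(3, 31)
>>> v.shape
(31,)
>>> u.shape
(31, 31)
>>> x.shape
(3, 31, 31)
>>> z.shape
(31, 3)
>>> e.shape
(3, 31, 31)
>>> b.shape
(31,)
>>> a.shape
(3, 31, 3)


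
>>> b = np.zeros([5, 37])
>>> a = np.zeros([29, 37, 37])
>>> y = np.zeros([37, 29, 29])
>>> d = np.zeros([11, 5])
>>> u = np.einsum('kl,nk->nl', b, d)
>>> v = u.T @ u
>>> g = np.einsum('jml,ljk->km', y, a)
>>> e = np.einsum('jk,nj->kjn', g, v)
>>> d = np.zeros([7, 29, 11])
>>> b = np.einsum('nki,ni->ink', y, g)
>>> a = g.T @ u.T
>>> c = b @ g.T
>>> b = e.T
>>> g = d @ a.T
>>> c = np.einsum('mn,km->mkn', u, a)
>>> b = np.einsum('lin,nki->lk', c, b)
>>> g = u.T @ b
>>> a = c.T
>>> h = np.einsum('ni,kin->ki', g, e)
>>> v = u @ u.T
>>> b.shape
(11, 37)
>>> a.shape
(37, 29, 11)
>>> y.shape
(37, 29, 29)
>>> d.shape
(7, 29, 11)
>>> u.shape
(11, 37)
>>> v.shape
(11, 11)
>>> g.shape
(37, 37)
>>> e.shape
(29, 37, 37)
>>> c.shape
(11, 29, 37)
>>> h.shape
(29, 37)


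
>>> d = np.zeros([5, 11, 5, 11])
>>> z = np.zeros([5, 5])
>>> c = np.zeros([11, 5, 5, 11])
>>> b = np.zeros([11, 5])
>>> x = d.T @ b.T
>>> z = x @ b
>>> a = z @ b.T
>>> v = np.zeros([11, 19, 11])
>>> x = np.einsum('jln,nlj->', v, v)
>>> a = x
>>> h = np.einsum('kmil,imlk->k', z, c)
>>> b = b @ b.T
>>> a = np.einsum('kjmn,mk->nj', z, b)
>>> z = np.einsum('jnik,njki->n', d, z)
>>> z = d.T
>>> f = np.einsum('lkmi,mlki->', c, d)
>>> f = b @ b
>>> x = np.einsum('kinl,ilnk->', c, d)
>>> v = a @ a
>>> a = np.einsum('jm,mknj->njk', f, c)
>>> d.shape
(5, 11, 5, 11)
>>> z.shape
(11, 5, 11, 5)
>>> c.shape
(11, 5, 5, 11)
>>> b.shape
(11, 11)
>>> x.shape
()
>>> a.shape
(5, 11, 5)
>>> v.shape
(5, 5)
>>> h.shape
(11,)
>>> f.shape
(11, 11)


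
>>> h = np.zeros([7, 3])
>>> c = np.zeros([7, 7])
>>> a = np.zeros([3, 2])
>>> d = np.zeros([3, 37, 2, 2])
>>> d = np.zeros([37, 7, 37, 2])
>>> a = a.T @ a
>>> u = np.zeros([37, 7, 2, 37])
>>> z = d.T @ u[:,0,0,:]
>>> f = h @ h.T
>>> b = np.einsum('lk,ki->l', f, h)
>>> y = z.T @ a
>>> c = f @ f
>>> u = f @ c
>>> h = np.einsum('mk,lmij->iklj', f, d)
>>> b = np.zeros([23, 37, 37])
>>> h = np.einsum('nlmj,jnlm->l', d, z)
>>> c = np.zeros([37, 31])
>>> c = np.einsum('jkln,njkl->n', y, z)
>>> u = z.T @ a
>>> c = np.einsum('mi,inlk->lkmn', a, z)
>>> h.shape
(7,)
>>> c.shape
(7, 37, 2, 37)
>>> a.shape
(2, 2)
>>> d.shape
(37, 7, 37, 2)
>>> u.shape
(37, 7, 37, 2)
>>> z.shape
(2, 37, 7, 37)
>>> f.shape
(7, 7)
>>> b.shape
(23, 37, 37)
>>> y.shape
(37, 7, 37, 2)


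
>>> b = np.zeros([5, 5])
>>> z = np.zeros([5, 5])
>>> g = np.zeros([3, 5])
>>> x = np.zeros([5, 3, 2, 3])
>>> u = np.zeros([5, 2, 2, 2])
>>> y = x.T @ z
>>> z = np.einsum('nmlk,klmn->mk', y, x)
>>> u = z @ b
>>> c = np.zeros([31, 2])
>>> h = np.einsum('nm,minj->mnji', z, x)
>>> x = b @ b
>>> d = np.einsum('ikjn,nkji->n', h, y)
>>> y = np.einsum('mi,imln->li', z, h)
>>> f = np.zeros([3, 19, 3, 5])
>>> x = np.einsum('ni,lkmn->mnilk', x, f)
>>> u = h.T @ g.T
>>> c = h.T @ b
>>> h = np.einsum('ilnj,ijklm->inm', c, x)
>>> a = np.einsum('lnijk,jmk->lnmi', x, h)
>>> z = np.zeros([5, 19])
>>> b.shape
(5, 5)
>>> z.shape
(5, 19)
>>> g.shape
(3, 5)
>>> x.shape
(3, 5, 5, 3, 19)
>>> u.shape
(3, 3, 2, 3)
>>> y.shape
(3, 5)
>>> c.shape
(3, 3, 2, 5)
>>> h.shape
(3, 2, 19)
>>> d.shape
(3,)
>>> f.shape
(3, 19, 3, 5)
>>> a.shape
(3, 5, 2, 5)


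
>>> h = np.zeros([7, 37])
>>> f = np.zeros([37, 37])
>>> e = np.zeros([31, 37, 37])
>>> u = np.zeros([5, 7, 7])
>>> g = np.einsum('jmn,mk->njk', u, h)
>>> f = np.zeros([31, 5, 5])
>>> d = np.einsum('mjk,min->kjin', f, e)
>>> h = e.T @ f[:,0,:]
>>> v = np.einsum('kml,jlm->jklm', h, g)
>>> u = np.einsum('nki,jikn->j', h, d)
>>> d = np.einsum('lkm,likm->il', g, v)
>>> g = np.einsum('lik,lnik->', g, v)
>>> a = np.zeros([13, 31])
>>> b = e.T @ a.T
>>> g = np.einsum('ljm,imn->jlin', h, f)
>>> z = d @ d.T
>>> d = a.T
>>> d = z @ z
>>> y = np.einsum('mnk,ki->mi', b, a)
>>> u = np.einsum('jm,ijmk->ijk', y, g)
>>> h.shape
(37, 37, 5)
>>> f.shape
(31, 5, 5)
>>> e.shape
(31, 37, 37)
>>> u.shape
(37, 37, 5)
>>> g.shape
(37, 37, 31, 5)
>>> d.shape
(37, 37)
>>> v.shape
(7, 37, 5, 37)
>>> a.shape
(13, 31)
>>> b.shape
(37, 37, 13)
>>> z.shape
(37, 37)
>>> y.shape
(37, 31)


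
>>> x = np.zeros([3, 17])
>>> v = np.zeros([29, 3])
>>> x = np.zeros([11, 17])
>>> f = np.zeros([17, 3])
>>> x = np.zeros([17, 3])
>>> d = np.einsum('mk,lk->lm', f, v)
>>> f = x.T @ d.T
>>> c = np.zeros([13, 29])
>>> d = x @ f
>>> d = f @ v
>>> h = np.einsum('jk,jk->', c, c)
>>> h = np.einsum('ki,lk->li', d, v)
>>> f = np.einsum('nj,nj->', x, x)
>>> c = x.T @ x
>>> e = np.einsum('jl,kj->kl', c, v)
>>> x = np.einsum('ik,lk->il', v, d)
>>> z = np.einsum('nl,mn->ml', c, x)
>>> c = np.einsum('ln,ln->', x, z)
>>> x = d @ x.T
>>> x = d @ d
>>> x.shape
(3, 3)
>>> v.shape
(29, 3)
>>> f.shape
()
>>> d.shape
(3, 3)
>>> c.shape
()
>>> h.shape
(29, 3)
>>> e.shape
(29, 3)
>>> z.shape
(29, 3)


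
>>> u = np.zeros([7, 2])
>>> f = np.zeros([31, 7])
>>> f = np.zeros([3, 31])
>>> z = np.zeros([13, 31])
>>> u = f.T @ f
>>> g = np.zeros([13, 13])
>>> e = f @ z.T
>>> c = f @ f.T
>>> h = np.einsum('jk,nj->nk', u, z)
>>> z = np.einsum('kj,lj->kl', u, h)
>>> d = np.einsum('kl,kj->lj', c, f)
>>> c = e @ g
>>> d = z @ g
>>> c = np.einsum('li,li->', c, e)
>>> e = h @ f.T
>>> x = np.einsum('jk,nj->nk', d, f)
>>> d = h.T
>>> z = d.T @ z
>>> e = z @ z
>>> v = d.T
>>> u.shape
(31, 31)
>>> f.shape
(3, 31)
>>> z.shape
(13, 13)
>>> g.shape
(13, 13)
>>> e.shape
(13, 13)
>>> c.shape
()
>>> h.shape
(13, 31)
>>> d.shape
(31, 13)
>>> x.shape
(3, 13)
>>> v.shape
(13, 31)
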